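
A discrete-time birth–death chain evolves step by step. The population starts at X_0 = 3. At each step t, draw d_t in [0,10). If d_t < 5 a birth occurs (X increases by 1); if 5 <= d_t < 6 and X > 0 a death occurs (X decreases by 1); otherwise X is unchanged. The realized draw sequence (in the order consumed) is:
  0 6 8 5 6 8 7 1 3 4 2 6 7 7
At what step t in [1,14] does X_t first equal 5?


9

t=0: X=3, d=0 → birth, X_1=4
t=1: X=4, d=6 → hold, X_2=4
t=2: X=4, d=8 → hold, X_3=4
t=3: X=4, d=5 → death, X_4=3
t=4: X=3, d=6 → hold, X_5=3
t=5: X=3, d=8 → hold, X_6=3
t=6: X=3, d=7 → hold, X_7=3
t=7: X=3, d=1 → birth, X_8=4
t=8: X=4, d=3 → birth, X_9=5
t=9: X=5, d=4 → birth, X_10=6
t=10: X=6, d=2 → birth, X_11=7
t=11: X=7, d=6 → hold, X_12=7
t=12: X=7, d=7 → hold, X_13=7
t=13: X=7, d=7 → hold, X_14=7


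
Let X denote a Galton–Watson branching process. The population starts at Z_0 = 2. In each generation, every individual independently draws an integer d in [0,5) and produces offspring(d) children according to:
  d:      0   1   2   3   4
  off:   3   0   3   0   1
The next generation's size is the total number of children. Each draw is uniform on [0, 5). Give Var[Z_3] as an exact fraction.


491372/15625

Outcome values over d=0..4: [3, 0, 3, 0, 1]
Σy = 7, Σy² = 19, M = 5
μ = 7/5 = 7/5,  σ² = 19/5 − (7/5)² = 46/25
V_0 = 0, E_0 = 2
V_1 = 46/25·E_0 + (7/5)²·V_0 = 92/25;  E_1 = 14/5
V_2 = 46/25·E_1 + (7/5)²·V_1 = 7728/625;  E_2 = 98/25
V_3 = 46/25·E_2 + (7/5)²·V_2 = 491372/15625;  E_3 = 686/125


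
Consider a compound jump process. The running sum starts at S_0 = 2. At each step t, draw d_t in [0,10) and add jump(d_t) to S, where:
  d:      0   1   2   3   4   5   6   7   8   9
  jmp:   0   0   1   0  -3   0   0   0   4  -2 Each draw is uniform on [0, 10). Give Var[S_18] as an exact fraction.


Outcome values over d=0..9: [0, 0, 1, 0, -3, 0, 0, 0, 4, -2]
Σy = 0, Σy² = 30, M = 10
μ = 0/10 = 0,  σ² = 30/10 − (0)² = 3
Independent increments: Var[S_18] = 18·σ² = 18·(3) = 54

54


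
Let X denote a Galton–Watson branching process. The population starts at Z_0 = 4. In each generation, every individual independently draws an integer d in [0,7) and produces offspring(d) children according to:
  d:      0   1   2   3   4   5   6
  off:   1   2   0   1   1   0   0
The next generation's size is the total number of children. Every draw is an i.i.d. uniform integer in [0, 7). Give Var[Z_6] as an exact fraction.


Outcome values over d=0..6: [1, 2, 0, 1, 1, 0, 0]
Σy = 5, Σy² = 7, M = 7
μ = 5/7 = 5/7,  σ² = 7/7 − (5/7)² = 24/49
V_0 = 0, E_0 = 4
V_1 = 24/49·E_0 + (5/7)²·V_0 = 96/49;  E_1 = 20/7
V_2 = 24/49·E_1 + (5/7)²·V_1 = 5760/2401;  E_2 = 100/49
V_3 = 24/49·E_2 + (5/7)²·V_2 = 261600/117649;  E_3 = 500/343
V_4 = 24/49·E_3 + (5/7)²·V_3 = 10656000/5764801;  E_4 = 2500/2401
V_5 = 24/49·E_4 + (5/7)²·V_4 = 410460000/282475249;  E_5 = 12500/16807
V_6 = 24/49·E_5 + (5/7)²·V_5 = 15303600000/13841287201;  E_6 = 62500/117649

15303600000/13841287201


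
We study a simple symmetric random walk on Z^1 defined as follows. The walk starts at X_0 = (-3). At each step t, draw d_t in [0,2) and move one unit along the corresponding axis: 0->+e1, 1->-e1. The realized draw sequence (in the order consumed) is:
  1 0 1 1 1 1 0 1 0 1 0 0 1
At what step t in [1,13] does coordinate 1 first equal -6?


5

t=0: X=(-3), d=1 → -e1, X_1=(-4)
t=1: X=(-4), d=0 → +e1, X_2=(-3)
t=2: X=(-3), d=1 → -e1, X_3=(-4)
t=3: X=(-4), d=1 → -e1, X_4=(-5)
t=4: X=(-5), d=1 → -e1, X_5=(-6)
t=5: X=(-6), d=1 → -e1, X_6=(-7)
t=6: X=(-7), d=0 → +e1, X_7=(-6)
t=7: X=(-6), d=1 → -e1, X_8=(-7)
t=8: X=(-7), d=0 → +e1, X_9=(-6)
t=9: X=(-6), d=1 → -e1, X_10=(-7)
t=10: X=(-7), d=0 → +e1, X_11=(-6)
t=11: X=(-6), d=0 → +e1, X_12=(-5)
t=12: X=(-5), d=1 → -e1, X_13=(-6)


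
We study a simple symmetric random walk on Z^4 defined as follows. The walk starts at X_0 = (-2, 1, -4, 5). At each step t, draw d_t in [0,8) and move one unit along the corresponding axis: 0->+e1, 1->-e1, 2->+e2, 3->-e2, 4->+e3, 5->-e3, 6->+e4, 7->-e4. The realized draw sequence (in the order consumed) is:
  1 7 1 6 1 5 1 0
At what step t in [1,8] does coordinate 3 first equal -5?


t=0: X=(-2, 1, -4, 5), d=1 → -e1, X_1=(-3, 1, -4, 5)
t=1: X=(-3, 1, -4, 5), d=7 → -e4, X_2=(-3, 1, -4, 4)
t=2: X=(-3, 1, -4, 4), d=1 → -e1, X_3=(-4, 1, -4, 4)
t=3: X=(-4, 1, -4, 4), d=6 → +e4, X_4=(-4, 1, -4, 5)
t=4: X=(-4, 1, -4, 5), d=1 → -e1, X_5=(-5, 1, -4, 5)
t=5: X=(-5, 1, -4, 5), d=5 → -e3, X_6=(-5, 1, -5, 5)
t=6: X=(-5, 1, -5, 5), d=1 → -e1, X_7=(-6, 1, -5, 5)
t=7: X=(-6, 1, -5, 5), d=0 → +e1, X_8=(-5, 1, -5, 5)

6


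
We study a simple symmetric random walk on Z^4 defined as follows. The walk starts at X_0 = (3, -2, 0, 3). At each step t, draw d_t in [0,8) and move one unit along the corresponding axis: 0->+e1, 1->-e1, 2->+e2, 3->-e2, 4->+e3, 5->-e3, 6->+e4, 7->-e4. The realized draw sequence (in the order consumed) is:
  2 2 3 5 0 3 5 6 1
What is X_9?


t=0: X=(3, -2, 0, 3), d=2 → +e2, X_1=(3, -1, 0, 3)
t=1: X=(3, -1, 0, 3), d=2 → +e2, X_2=(3, 0, 0, 3)
t=2: X=(3, 0, 0, 3), d=3 → -e2, X_3=(3, -1, 0, 3)
t=3: X=(3, -1, 0, 3), d=5 → -e3, X_4=(3, -1, -1, 3)
t=4: X=(3, -1, -1, 3), d=0 → +e1, X_5=(4, -1, -1, 3)
t=5: X=(4, -1, -1, 3), d=3 → -e2, X_6=(4, -2, -1, 3)
t=6: X=(4, -2, -1, 3), d=5 → -e3, X_7=(4, -2, -2, 3)
t=7: X=(4, -2, -2, 3), d=6 → +e4, X_8=(4, -2, -2, 4)
t=8: X=(4, -2, -2, 4), d=1 → -e1, X_9=(3, -2, -2, 4)

(3, -2, -2, 4)


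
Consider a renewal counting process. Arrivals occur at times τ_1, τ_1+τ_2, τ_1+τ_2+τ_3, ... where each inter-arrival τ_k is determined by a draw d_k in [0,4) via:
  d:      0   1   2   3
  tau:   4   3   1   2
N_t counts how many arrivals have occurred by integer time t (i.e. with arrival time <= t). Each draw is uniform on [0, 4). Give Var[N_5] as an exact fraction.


582407/1048576

Inter-arrival values over d=0..3: [4, 3, 1, 2]
Each d has probability 1/4, so the pmf of τ is: f(1) = 1/4, f(2) = 1/4, f(3) = 1/4, f(4) = 1/4
Let p_n(j) = P(N_n = j), with p_0 = [1]. Condition on τ_1: p_n(0) = P(τ > n), and for j >= 1, p_n(j) = Σ_{k<=n} f(k)·p_{n−k}(j−1)
p_1 = [3/4, 1/4]  (j = 0..1)
p_2 = [1/2, 7/16, 1/16]  (j = 0..2)
p_3 = [1/4, 9/16, 11/64, 1/64]  (j = 0..3)
p_4 = [0, 5/8, 5/16, 15/256, 1/256]  (j = 0..4)
p_5 = [0, 3/8, 15/32, 35/256, 19/1024, 1/1024]  (j = 0..5)
E[N_5] = Σ j·p_5(j) = 1845/1024;  E[N_5²] = Σ j²·p_5(j) = 3893/1024
Var[N_5] = 3893/1024 − (1845/1024)² = 582407/1048576


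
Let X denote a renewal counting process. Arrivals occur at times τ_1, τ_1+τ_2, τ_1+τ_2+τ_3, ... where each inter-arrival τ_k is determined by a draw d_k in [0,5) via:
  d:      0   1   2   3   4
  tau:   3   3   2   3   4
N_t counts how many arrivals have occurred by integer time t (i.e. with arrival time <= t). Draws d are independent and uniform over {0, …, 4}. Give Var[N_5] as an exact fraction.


Inter-arrival values over d=0..4: [3, 3, 2, 3, 4]
Each d has probability 1/5, so the pmf of τ is: f(2) = 1/5, f(3) = 3/5, f(4) = 1/5
Let p_n(j) = P(N_n = j), with p_0 = [1]. Condition on τ_1: p_n(0) = P(τ > n), and for j >= 1, p_n(j) = Σ_{k<=n} f(k)·p_{n−k}(j−1)
p_1 = [1]  (j = 0)
p_2 = [4/5, 1/5]  (j = 0..1)
p_3 = [1/5, 4/5]  (j = 0..1)
p_4 = [0, 24/25, 1/25]  (j = 0..2)
p_5 = [0, 18/25, 7/25]  (j = 0..2)
E[N_5] = Σ j·p_5(j) = 32/25;  E[N_5²] = Σ j²·p_5(j) = 46/25
Var[N_5] = 46/25 − (32/25)² = 126/625

126/625


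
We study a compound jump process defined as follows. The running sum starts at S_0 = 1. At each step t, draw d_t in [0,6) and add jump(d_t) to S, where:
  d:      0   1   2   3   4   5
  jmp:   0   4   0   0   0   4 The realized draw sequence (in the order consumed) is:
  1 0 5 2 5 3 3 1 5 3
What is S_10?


t=0: S=1, d=1, jump=4, S_1=5
t=1: S=5, d=0, jump=0, S_2=5
t=2: S=5, d=5, jump=4, S_3=9
t=3: S=9, d=2, jump=0, S_4=9
t=4: S=9, d=5, jump=4, S_5=13
t=5: S=13, d=3, jump=0, S_6=13
t=6: S=13, d=3, jump=0, S_7=13
t=7: S=13, d=1, jump=4, S_8=17
t=8: S=17, d=5, jump=4, S_9=21
t=9: S=21, d=3, jump=0, S_10=21

21


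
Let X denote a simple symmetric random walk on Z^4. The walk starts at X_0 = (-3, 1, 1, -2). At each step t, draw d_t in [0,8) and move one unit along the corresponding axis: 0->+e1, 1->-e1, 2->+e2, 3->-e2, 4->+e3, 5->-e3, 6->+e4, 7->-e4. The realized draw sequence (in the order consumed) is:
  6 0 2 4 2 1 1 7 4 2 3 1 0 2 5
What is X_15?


(-4, 4, 2, -2)

t=0: X=(-3, 1, 1, -2), d=6 → +e4, X_1=(-3, 1, 1, -1)
t=1: X=(-3, 1, 1, -1), d=0 → +e1, X_2=(-2, 1, 1, -1)
t=2: X=(-2, 1, 1, -1), d=2 → +e2, X_3=(-2, 2, 1, -1)
t=3: X=(-2, 2, 1, -1), d=4 → +e3, X_4=(-2, 2, 2, -1)
t=4: X=(-2, 2, 2, -1), d=2 → +e2, X_5=(-2, 3, 2, -1)
t=5: X=(-2, 3, 2, -1), d=1 → -e1, X_6=(-3, 3, 2, -1)
t=6: X=(-3, 3, 2, -1), d=1 → -e1, X_7=(-4, 3, 2, -1)
t=7: X=(-4, 3, 2, -1), d=7 → -e4, X_8=(-4, 3, 2, -2)
t=8: X=(-4, 3, 2, -2), d=4 → +e3, X_9=(-4, 3, 3, -2)
t=9: X=(-4, 3, 3, -2), d=2 → +e2, X_10=(-4, 4, 3, -2)
t=10: X=(-4, 4, 3, -2), d=3 → -e2, X_11=(-4, 3, 3, -2)
t=11: X=(-4, 3, 3, -2), d=1 → -e1, X_12=(-5, 3, 3, -2)
t=12: X=(-5, 3, 3, -2), d=0 → +e1, X_13=(-4, 3, 3, -2)
t=13: X=(-4, 3, 3, -2), d=2 → +e2, X_14=(-4, 4, 3, -2)
t=14: X=(-4, 4, 3, -2), d=5 → -e3, X_15=(-4, 4, 2, -2)


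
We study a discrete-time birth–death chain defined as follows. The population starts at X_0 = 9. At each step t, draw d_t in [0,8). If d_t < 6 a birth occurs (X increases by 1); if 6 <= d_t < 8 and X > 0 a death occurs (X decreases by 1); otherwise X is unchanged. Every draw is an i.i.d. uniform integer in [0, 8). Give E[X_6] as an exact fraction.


X can drop by at most 1 per step and X_0 = 9 > T = 6, so X_t >= 9 − t >= 3 > 0 for every t <= 6: the floor at 0 (the 'and X > 0' condition) never binds. Hence X_6 = X_0 + Σ_{t<6} Y_t with i.i.d. increments Y_t = y(d_t) ∈ {+1, −1, 0}.
Outcome values over d=0..7: [1, 1, 1, 1, 1, 1, -1, -1]
Σy = 4, Σy² = 8, M = 8
μ = 4/8 = 1/2,  σ² = 8/8 − (1/2)² = 3/4
E[X_6] = 9 + 6·(1/2) = 12

12


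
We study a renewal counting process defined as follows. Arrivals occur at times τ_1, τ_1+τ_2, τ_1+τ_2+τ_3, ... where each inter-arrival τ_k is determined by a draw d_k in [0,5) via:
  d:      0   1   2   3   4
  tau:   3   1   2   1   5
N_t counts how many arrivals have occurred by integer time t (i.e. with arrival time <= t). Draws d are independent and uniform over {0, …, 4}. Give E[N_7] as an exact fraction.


Inter-arrival values over d=0..4: [3, 1, 2, 1, 5]
Each d has probability 1/5, so the pmf of τ is: f(1) = 2/5, f(2) = 1/5, f(3) = 1/5, f(5) = 1/5
Renewal equation for m(n) = E[N_n]: condition on τ_1 = k (if k <= n, one arrival plus a fresh copy on the remaining n−k steps): m(n) = F(n) + Σ_{k<=n} f(k)·m(n−k), where F(n) = P(τ <= n) and m(0) = 0
m(1) = F(1) = 2/5
m(2) = F(2) + f(1)·m(1) = 3/5 + 2/5·2/5 = 19/25
m(3) = F(3) + f(1)·m(2) + f(2)·m(1) = 4/5 + 2/5·19/25 + 1/5·2/5 = 148/125
m(4) = F(4) + f(1)·m(3) + f(2)·m(2) + f(3)·m(1) = 4/5 + 2/5·148/125 + 1/5·19/25 + 1/5·2/5 = 941/625
m(5) = F(5) + f(1)·m(4) + f(2)·m(3) + f(3)·m(2) = 1 + 2/5·941/625 + 1/5·148/125 + 1/5·19/25 = 6222/3125
m(6) = F(6) + f(1)·m(5) + f(2)·m(4) + f(3)·m(3) + f(5)·m(1) = 1 + 2/5·6222/3125 + 1/5·941/625 + 1/5·148/125 + 1/5·2/5 = 37724/15625
m(7) = F(7) + f(1)·m(6) + f(2)·m(5) + f(3)·m(4) + f(5)·m(2) = 1 + 2/5·37724/15625 + 1/5·6222/3125 + 1/5·941/625 + 1/5·19/25 = 220083/78125
E[N_7] = m(7) = 220083/78125

220083/78125


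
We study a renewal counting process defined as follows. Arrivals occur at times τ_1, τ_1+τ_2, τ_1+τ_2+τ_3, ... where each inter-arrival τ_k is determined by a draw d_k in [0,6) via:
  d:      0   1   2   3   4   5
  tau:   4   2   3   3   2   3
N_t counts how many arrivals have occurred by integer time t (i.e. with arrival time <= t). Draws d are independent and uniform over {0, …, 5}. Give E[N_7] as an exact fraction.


Inter-arrival values over d=0..5: [4, 2, 3, 3, 2, 3]
Each d has probability 1/6, so the pmf of τ is: f(2) = 1/3, f(3) = 1/2, f(4) = 1/6
Renewal equation for m(n) = E[N_n]: condition on τ_1 = k (if k <= n, one arrival plus a fresh copy on the remaining n−k steps): m(n) = F(n) + Σ_{k<=n} f(k)·m(n−k), where F(n) = P(τ <= n) and m(0) = 0
m(1) = F(1) = 0
m(2) = F(2) = 1/3
m(3) = F(3) = 5/6
m(4) = F(4) + f(2)·m(2) = 1 + 1/3·1/3 = 10/9
m(5) = F(5) + f(2)·m(3) + f(3)·m(2) = 1 + 1/3·5/6 + 1/2·1/3 = 13/9
m(6) = F(6) + f(2)·m(4) + f(3)·m(3) + f(4)·m(2) = 1 + 1/3·10/9 + 1/2·5/6 + 1/6·1/3 = 199/108
m(7) = F(7) + f(2)·m(5) + f(3)·m(4) + f(4)·m(3) = 1 + 1/3·13/9 + 1/2·10/9 + 1/6·5/6 = 235/108
E[N_7] = m(7) = 235/108

235/108


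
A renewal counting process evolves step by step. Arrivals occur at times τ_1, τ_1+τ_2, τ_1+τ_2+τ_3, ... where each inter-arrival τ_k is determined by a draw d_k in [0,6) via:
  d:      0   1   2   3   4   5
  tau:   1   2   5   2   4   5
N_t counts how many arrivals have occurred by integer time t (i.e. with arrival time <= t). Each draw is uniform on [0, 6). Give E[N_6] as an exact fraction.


79015/46656

Inter-arrival values over d=0..5: [1, 2, 5, 2, 4, 5]
Each d has probability 1/6, so the pmf of τ is: f(1) = 1/6, f(2) = 1/3, f(4) = 1/6, f(5) = 1/3
Renewal equation for m(n) = E[N_n]: condition on τ_1 = k (if k <= n, one arrival plus a fresh copy on the remaining n−k steps): m(n) = F(n) + Σ_{k<=n} f(k)·m(n−k), where F(n) = P(τ <= n) and m(0) = 0
m(1) = F(1) = 1/6
m(2) = F(2) + f(1)·m(1) = 1/2 + 1/6·1/6 = 19/36
m(3) = F(3) + f(1)·m(2) + f(2)·m(1) = 1/2 + 1/6·19/36 + 1/3·1/6 = 139/216
m(4) = F(4) + f(1)·m(3) + f(2)·m(2) = 2/3 + 1/6·139/216 + 1/3·19/36 = 1231/1296
m(5) = F(5) + f(1)·m(4) + f(2)·m(3) + f(4)·m(1) = 1 + 1/6·1231/1296 + 1/3·139/216 + 1/6·1/6 = 10891/7776
m(6) = F(6) + f(1)·m(5) + f(2)·m(4) + f(4)·m(2) + f(5)·m(1) = 1 + 1/6·10891/7776 + 1/3·1231/1296 + 1/6·19/36 + 1/3·1/6 = 79015/46656
E[N_6] = m(6) = 79015/46656


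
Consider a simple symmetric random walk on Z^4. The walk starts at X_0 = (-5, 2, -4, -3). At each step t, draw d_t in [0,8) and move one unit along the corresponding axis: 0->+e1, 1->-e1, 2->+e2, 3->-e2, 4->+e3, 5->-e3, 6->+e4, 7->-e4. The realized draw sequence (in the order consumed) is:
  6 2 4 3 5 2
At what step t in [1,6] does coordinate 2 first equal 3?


t=0: X=(-5, 2, -4, -3), d=6 → +e4, X_1=(-5, 2, -4, -2)
t=1: X=(-5, 2, -4, -2), d=2 → +e2, X_2=(-5, 3, -4, -2)
t=2: X=(-5, 3, -4, -2), d=4 → +e3, X_3=(-5, 3, -3, -2)
t=3: X=(-5, 3, -3, -2), d=3 → -e2, X_4=(-5, 2, -3, -2)
t=4: X=(-5, 2, -3, -2), d=5 → -e3, X_5=(-5, 2, -4, -2)
t=5: X=(-5, 2, -4, -2), d=2 → +e2, X_6=(-5, 3, -4, -2)

2


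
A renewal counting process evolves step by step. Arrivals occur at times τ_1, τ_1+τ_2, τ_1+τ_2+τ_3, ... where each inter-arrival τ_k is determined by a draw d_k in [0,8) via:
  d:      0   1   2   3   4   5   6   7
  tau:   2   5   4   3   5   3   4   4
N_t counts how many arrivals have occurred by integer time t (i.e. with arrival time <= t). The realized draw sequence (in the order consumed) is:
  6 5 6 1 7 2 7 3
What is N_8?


draw d_1=6: τ_1=4, arrival time A_1=4
draw d_2=5: τ_2=3, arrival time A_2=7
draw d_3=6: τ_3=4, arrival time A_3=11
draw d_4=1: τ_4=5, arrival time A_4=16
draw d_5=7: τ_5=4, arrival time A_5=20
draw d_6=2: τ_6=4, arrival time A_6=24
draw d_7=7: τ_7=4, arrival time A_7=28
draw d_8=3: τ_8=3, arrival time A_8=31
N_t over t=0..8: 0:0 1:0 2:0 3:0 4:1 5:1 6:1 7:2 8:2

2


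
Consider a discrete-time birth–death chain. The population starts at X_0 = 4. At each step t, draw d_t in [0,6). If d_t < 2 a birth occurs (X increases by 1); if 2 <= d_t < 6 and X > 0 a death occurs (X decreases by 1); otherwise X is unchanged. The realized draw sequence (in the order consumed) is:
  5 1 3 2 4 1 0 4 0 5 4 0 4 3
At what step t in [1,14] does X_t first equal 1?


5

t=0: X=4, d=5 → death, X_1=3
t=1: X=3, d=1 → birth, X_2=4
t=2: X=4, d=3 → death, X_3=3
t=3: X=3, d=2 → death, X_4=2
t=4: X=2, d=4 → death, X_5=1
t=5: X=1, d=1 → birth, X_6=2
t=6: X=2, d=0 → birth, X_7=3
t=7: X=3, d=4 → death, X_8=2
t=8: X=2, d=0 → birth, X_9=3
t=9: X=3, d=5 → death, X_10=2
t=10: X=2, d=4 → death, X_11=1
t=11: X=1, d=0 → birth, X_12=2
t=12: X=2, d=4 → death, X_13=1
t=13: X=1, d=3 → death, X_14=0


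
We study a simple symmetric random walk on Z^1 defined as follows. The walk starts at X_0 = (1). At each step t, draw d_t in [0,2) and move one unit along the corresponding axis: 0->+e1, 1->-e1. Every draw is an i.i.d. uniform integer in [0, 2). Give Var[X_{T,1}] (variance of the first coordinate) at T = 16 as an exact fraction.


16

Outcome values over d=0..1: [1, -1]
Σy = 0, Σy² = 2, M = 2
μ = 0/2 = 0,  σ² = 2/2 − (0)² = 1
Independent increments: Var[X_16] = 16·σ² = 16·(1) = 16


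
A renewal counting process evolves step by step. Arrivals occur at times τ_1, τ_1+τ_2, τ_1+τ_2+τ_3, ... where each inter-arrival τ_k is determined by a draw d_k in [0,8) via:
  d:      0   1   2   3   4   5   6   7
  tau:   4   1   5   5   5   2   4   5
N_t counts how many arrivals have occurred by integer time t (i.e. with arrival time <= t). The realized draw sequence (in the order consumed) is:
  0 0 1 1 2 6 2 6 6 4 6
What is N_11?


4

draw d_1=0: τ_1=4, arrival time A_1=4
draw d_2=0: τ_2=4, arrival time A_2=8
draw d_3=1: τ_3=1, arrival time A_3=9
draw d_4=1: τ_4=1, arrival time A_4=10
draw d_5=2: τ_5=5, arrival time A_5=15
draw d_6=6: τ_6=4, arrival time A_6=19
draw d_7=2: τ_7=5, arrival time A_7=24
draw d_8=6: τ_8=4, arrival time A_8=28
draw d_9=6: τ_9=4, arrival time A_9=32
draw d_10=4: τ_10=5, arrival time A_10=37
draw d_11=6: τ_11=4, arrival time A_11=41
N_t over t=0..11: 0:0 1:0 2:0 3:0 4:1 5:1 6:1 7:1 8:2 9:3 10:4 11:4


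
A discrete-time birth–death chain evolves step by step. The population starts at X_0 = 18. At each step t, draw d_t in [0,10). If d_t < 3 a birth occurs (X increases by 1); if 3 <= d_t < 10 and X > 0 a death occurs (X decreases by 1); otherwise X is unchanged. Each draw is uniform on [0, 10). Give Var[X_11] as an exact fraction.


231/25

X can drop by at most 1 per step and X_0 = 18 > T = 11, so X_t >= 18 − t >= 7 > 0 for every t <= 11: the floor at 0 (the 'and X > 0' condition) never binds. Hence X_11 = X_0 + Σ_{t<11} Y_t with i.i.d. increments Y_t = y(d_t) ∈ {+1, −1, 0}.
Outcome values over d=0..9: [1, 1, 1, -1, -1, -1, -1, -1, -1, -1]
Σy = -4, Σy² = 10, M = 10
μ = -4/10 = -2/5,  σ² = 10/10 − (-2/5)² = 21/25
Independent increments: Var[X_11] = 11·σ² = 11·(21/25) = 231/25


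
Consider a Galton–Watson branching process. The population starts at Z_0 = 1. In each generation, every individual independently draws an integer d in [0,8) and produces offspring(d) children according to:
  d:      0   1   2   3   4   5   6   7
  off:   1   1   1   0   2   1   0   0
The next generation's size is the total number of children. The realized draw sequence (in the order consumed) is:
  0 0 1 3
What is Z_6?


0

gen 0: Z_0=1, draws=[0], offspring=[1], Z_1=1
gen 1: Z_1=1, draws=[0], offspring=[1], Z_2=1
gen 2: Z_2=1, draws=[1], offspring=[1], Z_3=1
gen 3: Z_3=1, draws=[3], offspring=[0], Z_4=0
gen 4: Z_4=0, draws=[], offspring=[], Z_5=0
gen 5: Z_5=0, draws=[], offspring=[], Z_6=0


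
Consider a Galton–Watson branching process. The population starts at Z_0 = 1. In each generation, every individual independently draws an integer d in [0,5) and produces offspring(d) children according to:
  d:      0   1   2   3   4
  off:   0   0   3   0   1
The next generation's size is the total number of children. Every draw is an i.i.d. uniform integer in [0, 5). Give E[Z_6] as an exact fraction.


4096/15625

Outcome values over d=0..4: [0, 0, 3, 0, 1]
Σy = 4, Σy² = 10, M = 5
μ = 4/5 = 4/5,  σ² = 10/5 − (4/5)² = 34/25
E[Z_0] = 1
E[Z_1] = 4/5·E[Z_0] = 4/5
E[Z_2] = 4/5·E[Z_1] = 16/25
E[Z_3] = 4/5·E[Z_2] = 64/125
E[Z_4] = 4/5·E[Z_3] = 256/625
E[Z_5] = 4/5·E[Z_4] = 1024/3125
E[Z_6] = 4/5·E[Z_5] = 4096/15625


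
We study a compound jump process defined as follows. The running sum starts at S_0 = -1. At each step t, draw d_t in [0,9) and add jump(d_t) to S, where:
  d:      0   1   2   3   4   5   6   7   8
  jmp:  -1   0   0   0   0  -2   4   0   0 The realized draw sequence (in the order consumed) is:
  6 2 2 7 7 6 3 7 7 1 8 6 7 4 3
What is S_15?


11

t=0: S=-1, d=6, jump=4, S_1=3
t=1: S=3, d=2, jump=0, S_2=3
t=2: S=3, d=2, jump=0, S_3=3
t=3: S=3, d=7, jump=0, S_4=3
t=4: S=3, d=7, jump=0, S_5=3
t=5: S=3, d=6, jump=4, S_6=7
t=6: S=7, d=3, jump=0, S_7=7
t=7: S=7, d=7, jump=0, S_8=7
t=8: S=7, d=7, jump=0, S_9=7
t=9: S=7, d=1, jump=0, S_10=7
t=10: S=7, d=8, jump=0, S_11=7
t=11: S=7, d=6, jump=4, S_12=11
t=12: S=11, d=7, jump=0, S_13=11
t=13: S=11, d=4, jump=0, S_14=11
t=14: S=11, d=3, jump=0, S_15=11


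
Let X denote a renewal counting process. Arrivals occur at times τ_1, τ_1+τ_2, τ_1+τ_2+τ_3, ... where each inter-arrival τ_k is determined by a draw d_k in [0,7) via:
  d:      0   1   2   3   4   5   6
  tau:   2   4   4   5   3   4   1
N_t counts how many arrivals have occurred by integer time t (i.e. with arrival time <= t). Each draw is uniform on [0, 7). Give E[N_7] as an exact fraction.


Inter-arrival values over d=0..6: [2, 4, 4, 5, 3, 4, 1]
Each d has probability 1/7, so the pmf of τ is: f(1) = 1/7, f(2) = 1/7, f(3) = 1/7, f(4) = 3/7, f(5) = 1/7
Renewal equation for m(n) = E[N_n]: condition on τ_1 = k (if k <= n, one arrival plus a fresh copy on the remaining n−k steps): m(n) = F(n) + Σ_{k<=n} f(k)·m(n−k), where F(n) = P(τ <= n) and m(0) = 0
m(1) = F(1) = 1/7
m(2) = F(2) + f(1)·m(1) = 2/7 + 1/7·1/7 = 15/49
m(3) = F(3) + f(1)·m(2) + f(2)·m(1) = 3/7 + 1/7·15/49 + 1/7·1/7 = 169/343
m(4) = F(4) + f(1)·m(3) + f(2)·m(2) + f(3)·m(1) = 6/7 + 1/7·169/343 + 1/7·15/49 + 1/7·1/7 = 2381/2401
m(5) = F(5) + f(1)·m(4) + f(2)·m(3) + f(3)·m(2) + f(4)·m(1) = 1 + 1/7·2381/2401 + 1/7·169/343 + 1/7·15/49 + 3/7·1/7 = 22135/16807
m(6) = F(6) + f(1)·m(5) + f(2)·m(4) + f(3)·m(3) + f(4)·m(2) + f(5)·m(1) = 1 + 1/7·22135/16807 + 1/7·2381/2401 + 1/7·169/343 + 3/7·15/49 + 1/7·1/7 = 182568/117649
m(7) = F(7) + f(1)·m(6) + f(2)·m(5) + f(3)·m(4) + f(4)·m(3) + f(5)·m(2) = 1 + 1/7·182568/117649 + 1/7·22135/16807 + 1/7·2381/2401 + 3/7·169/343 + 1/7·15/49 = 1487641/823543
E[N_7] = m(7) = 1487641/823543

1487641/823543


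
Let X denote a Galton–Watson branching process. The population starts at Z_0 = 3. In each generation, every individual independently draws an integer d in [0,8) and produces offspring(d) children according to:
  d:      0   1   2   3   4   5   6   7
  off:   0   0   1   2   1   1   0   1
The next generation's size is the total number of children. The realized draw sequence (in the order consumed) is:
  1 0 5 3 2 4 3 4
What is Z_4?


gen 0: Z_0=3, draws=[1, 0, 5], offspring=[0, 0, 1], Z_1=1
gen 1: Z_1=1, draws=[3], offspring=[2], Z_2=2
gen 2: Z_2=2, draws=[2, 4], offspring=[1, 1], Z_3=2
gen 3: Z_3=2, draws=[3, 4], offspring=[2, 1], Z_4=3

3


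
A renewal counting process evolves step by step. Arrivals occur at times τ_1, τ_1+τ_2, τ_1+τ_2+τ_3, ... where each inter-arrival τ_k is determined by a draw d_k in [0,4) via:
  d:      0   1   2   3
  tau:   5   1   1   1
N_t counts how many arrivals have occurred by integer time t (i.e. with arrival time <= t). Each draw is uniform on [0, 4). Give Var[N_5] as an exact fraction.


Inter-arrival values over d=0..3: [5, 1, 1, 1]
Each d has probability 1/4, so the pmf of τ is: f(1) = 3/4, f(5) = 1/4
Let p_n(j) = P(N_n = j), with p_0 = [1]. Condition on τ_1: p_n(0) = P(τ > n), and for j >= 1, p_n(j) = Σ_{k<=n} f(k)·p_{n−k}(j−1)
p_1 = [1/4, 3/4]  (j = 0..1)
p_2 = [1/4, 3/16, 9/16]  (j = 0..2)
p_3 = [1/4, 3/16, 9/64, 27/64]  (j = 0..3)
p_4 = [1/4, 3/16, 9/64, 27/256, 81/256]  (j = 0..4)
p_5 = [0, 7/16, 9/64, 27/256, 81/1024, 243/1024]  (j = 0..5)
E[N_5] = Σ j·p_5(j) = 2599/1024;  E[N_5²] = Σ j²·p_5(j) = 9367/1024
Var[N_5] = 9367/1024 − (2599/1024)² = 2837007/1048576

2837007/1048576


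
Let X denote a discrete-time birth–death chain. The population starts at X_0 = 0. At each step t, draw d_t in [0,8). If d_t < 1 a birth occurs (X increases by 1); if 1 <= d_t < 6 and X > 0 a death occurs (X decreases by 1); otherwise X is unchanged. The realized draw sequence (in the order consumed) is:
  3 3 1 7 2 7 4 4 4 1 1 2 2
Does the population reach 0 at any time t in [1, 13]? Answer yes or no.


yes

t=0: X=0, d=3 → hold, X_1=0
t=1: X=0, d=3 → hold, X_2=0
t=2: X=0, d=1 → hold, X_3=0
t=3: X=0, d=7 → hold, X_4=0
t=4: X=0, d=2 → hold, X_5=0
t=5: X=0, d=7 → hold, X_6=0
t=6: X=0, d=4 → hold, X_7=0
t=7: X=0, d=4 → hold, X_8=0
t=8: X=0, d=4 → hold, X_9=0
t=9: X=0, d=1 → hold, X_10=0
t=10: X=0, d=1 → hold, X_11=0
t=11: X=0, d=2 → hold, X_12=0
t=12: X=0, d=2 → hold, X_13=0


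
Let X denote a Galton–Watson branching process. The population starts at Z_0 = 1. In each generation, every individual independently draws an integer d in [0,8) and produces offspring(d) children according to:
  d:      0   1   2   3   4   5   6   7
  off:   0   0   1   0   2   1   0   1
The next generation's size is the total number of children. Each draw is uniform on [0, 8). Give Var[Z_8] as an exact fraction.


13228758359375/281474976710656

Outcome values over d=0..7: [0, 0, 1, 0, 2, 1, 0, 1]
Σy = 5, Σy² = 7, M = 8
μ = 5/8 = 5/8,  σ² = 7/8 − (5/8)² = 31/64
V_0 = 0, E_0 = 1
V_1 = 31/64·E_0 + (5/8)²·V_0 = 31/64;  E_1 = 5/8
V_2 = 31/64·E_1 + (5/8)²·V_1 = 2015/4096;  E_2 = 25/64
V_3 = 31/64·E_2 + (5/8)²·V_2 = 99975/262144;  E_3 = 125/512
V_4 = 31/64·E_3 + (5/8)²·V_3 = 4483375/16777216;  E_4 = 625/4096
V_5 = 31/64·E_4 + (5/8)²·V_4 = 191444375/1073741824;  E_5 = 3125/32768
V_6 = 31/64·E_5 + (5/8)²·V_5 = 7960509375/68719476736;  E_6 = 15625/262144
V_7 = 31/64·E_6 + (5/8)²·V_6 = 325988734375/4398046511104;  E_7 = 78125/2097152
V_8 = 31/64·E_7 + (5/8)²·V_7 = 13228758359375/281474976710656;  E_8 = 390625/16777216


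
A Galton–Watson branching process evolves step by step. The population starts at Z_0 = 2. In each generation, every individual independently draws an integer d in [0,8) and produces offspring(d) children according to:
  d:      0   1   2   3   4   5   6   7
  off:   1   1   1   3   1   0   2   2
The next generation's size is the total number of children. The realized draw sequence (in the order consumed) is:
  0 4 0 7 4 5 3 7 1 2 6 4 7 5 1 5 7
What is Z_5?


gen 0: Z_0=2, draws=[0, 4], offspring=[1, 1], Z_1=2
gen 1: Z_1=2, draws=[0, 7], offspring=[1, 2], Z_2=3
gen 2: Z_2=3, draws=[4, 5, 3], offspring=[1, 0, 3], Z_3=4
gen 3: Z_3=4, draws=[7, 1, 2, 6], offspring=[2, 1, 1, 2], Z_4=6
gen 4: Z_4=6, draws=[4, 7, 5, 1, 5, 7], offspring=[1, 2, 0, 1, 0, 2], Z_5=6

6


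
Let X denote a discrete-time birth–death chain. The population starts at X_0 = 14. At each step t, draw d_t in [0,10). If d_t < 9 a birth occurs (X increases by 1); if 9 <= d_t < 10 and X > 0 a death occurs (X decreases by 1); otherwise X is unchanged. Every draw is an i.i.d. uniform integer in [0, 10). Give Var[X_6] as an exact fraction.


54/25

X can drop by at most 1 per step and X_0 = 14 > T = 6, so X_t >= 14 − t >= 8 > 0 for every t <= 6: the floor at 0 (the 'and X > 0' condition) never binds. Hence X_6 = X_0 + Σ_{t<6} Y_t with i.i.d. increments Y_t = y(d_t) ∈ {+1, −1, 0}.
Outcome values over d=0..9: [1, 1, 1, 1, 1, 1, 1, 1, 1, -1]
Σy = 8, Σy² = 10, M = 10
μ = 8/10 = 4/5,  σ² = 10/10 − (4/5)² = 9/25
Independent increments: Var[X_6] = 6·σ² = 6·(9/25) = 54/25


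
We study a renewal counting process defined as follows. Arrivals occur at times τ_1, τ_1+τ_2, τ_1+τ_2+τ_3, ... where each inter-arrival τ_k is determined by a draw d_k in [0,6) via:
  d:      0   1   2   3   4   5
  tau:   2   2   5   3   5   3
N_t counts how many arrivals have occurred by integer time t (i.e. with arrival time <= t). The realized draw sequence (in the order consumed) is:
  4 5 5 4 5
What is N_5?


1

draw d_1=4: τ_1=5, arrival time A_1=5
draw d_2=5: τ_2=3, arrival time A_2=8
draw d_3=5: τ_3=3, arrival time A_3=11
draw d_4=4: τ_4=5, arrival time A_4=16
draw d_5=5: τ_5=3, arrival time A_5=19
N_t over t=0..5: 0:0 1:0 2:0 3:0 4:0 5:1


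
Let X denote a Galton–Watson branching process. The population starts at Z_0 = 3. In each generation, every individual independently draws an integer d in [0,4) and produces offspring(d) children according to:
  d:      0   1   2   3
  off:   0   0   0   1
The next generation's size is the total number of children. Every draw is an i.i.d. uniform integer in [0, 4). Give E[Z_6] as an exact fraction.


Outcome values over d=0..3: [0, 0, 0, 1]
Σy = 1, Σy² = 1, M = 4
μ = 1/4 = 1/4,  σ² = 1/4 − (1/4)² = 3/16
E[Z_0] = 3
E[Z_1] = 1/4·E[Z_0] = 3/4
E[Z_2] = 1/4·E[Z_1] = 3/16
E[Z_3] = 1/4·E[Z_2] = 3/64
E[Z_4] = 1/4·E[Z_3] = 3/256
E[Z_5] = 1/4·E[Z_4] = 3/1024
E[Z_6] = 1/4·E[Z_5] = 3/4096

3/4096


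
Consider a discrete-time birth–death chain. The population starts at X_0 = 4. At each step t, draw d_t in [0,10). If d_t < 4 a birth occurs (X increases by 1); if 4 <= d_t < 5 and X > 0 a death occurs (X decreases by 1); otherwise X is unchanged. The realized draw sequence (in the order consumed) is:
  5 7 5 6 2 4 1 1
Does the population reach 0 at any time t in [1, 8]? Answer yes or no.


no

t=0: X=4, d=5 → hold, X_1=4
t=1: X=4, d=7 → hold, X_2=4
t=2: X=4, d=5 → hold, X_3=4
t=3: X=4, d=6 → hold, X_4=4
t=4: X=4, d=2 → birth, X_5=5
t=5: X=5, d=4 → death, X_6=4
t=6: X=4, d=1 → birth, X_7=5
t=7: X=5, d=1 → birth, X_8=6


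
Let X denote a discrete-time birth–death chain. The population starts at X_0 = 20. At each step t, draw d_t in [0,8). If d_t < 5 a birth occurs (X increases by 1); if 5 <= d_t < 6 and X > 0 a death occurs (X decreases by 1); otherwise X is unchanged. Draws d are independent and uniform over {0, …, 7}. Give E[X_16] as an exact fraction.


X can drop by at most 1 per step and X_0 = 20 > T = 16, so X_t >= 20 − t >= 4 > 0 for every t <= 16: the floor at 0 (the 'and X > 0' condition) never binds. Hence X_16 = X_0 + Σ_{t<16} Y_t with i.i.d. increments Y_t = y(d_t) ∈ {+1, −1, 0}.
Outcome values over d=0..7: [1, 1, 1, 1, 1, -1, 0, 0]
Σy = 4, Σy² = 6, M = 8
μ = 4/8 = 1/2,  σ² = 6/8 − (1/2)² = 1/2
E[X_16] = 20 + 16·(1/2) = 28

28


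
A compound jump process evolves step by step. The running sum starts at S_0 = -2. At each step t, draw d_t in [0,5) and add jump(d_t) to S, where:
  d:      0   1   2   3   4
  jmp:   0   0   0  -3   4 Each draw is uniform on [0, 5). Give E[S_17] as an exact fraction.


Outcome values over d=0..4: [0, 0, 0, -3, 4]
Σy = 1, Σy² = 25, M = 5
μ = 1/5 = 1/5,  σ² = 25/5 − (1/5)² = 124/25
E[S_17] = -2 + 17·(1/5) = 7/5

7/5


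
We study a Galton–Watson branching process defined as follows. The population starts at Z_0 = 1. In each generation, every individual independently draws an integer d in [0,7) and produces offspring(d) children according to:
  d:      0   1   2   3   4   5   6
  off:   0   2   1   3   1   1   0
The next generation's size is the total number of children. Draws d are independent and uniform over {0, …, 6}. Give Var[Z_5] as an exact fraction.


Outcome values over d=0..6: [0, 2, 1, 3, 1, 1, 0]
Σy = 8, Σy² = 16, M = 7
μ = 8/7 = 8/7,  σ² = 16/7 − (8/7)² = 48/49
V_0 = 0, E_0 = 1
V_1 = 48/49·E_0 + (8/7)²·V_0 = 48/49;  E_1 = 8/7
V_2 = 48/49·E_1 + (8/7)²·V_1 = 5760/2401;  E_2 = 64/49
V_3 = 48/49·E_2 + (8/7)²·V_2 = 519168/117649;  E_3 = 512/343
V_4 = 48/49·E_3 + (8/7)²·V_3 = 41656320/5764801;  E_4 = 4096/2401
V_5 = 48/49·E_4 + (8/7)²·V_4 = 3138060288/282475249;  E_5 = 32768/16807

3138060288/282475249


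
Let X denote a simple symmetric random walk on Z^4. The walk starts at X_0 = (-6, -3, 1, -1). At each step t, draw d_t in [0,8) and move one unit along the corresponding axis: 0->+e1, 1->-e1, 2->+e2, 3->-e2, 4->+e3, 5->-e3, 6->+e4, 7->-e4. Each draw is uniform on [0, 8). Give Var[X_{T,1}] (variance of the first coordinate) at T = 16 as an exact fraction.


Outcome values over d=0..7: [1, -1, 0, 0, 0, 0, 0, 0]
Σy = 0, Σy² = 2, M = 8
μ = 0/8 = 0,  σ² = 2/8 − (0)² = 1/4
Independent increments: Var[X_16] = 16·σ² = 16·(1/4) = 4

4


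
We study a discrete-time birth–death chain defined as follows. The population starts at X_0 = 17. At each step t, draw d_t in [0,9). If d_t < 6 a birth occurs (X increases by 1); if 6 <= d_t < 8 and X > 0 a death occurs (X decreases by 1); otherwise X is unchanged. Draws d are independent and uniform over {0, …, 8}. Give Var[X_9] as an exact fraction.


56/9

X can drop by at most 1 per step and X_0 = 17 > T = 9, so X_t >= 17 − t >= 8 > 0 for every t <= 9: the floor at 0 (the 'and X > 0' condition) never binds. Hence X_9 = X_0 + Σ_{t<9} Y_t with i.i.d. increments Y_t = y(d_t) ∈ {+1, −1, 0}.
Outcome values over d=0..8: [1, 1, 1, 1, 1, 1, -1, -1, 0]
Σy = 4, Σy² = 8, M = 9
μ = 4/9 = 4/9,  σ² = 8/9 − (4/9)² = 56/81
Independent increments: Var[X_9] = 9·σ² = 9·(56/81) = 56/9


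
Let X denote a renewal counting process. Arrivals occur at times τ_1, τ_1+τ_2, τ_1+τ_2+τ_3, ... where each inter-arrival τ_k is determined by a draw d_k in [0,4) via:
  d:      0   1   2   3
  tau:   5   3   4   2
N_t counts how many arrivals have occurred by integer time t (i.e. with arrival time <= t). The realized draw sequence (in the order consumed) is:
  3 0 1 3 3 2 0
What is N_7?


2

draw d_1=3: τ_1=2, arrival time A_1=2
draw d_2=0: τ_2=5, arrival time A_2=7
draw d_3=1: τ_3=3, arrival time A_3=10
draw d_4=3: τ_4=2, arrival time A_4=12
draw d_5=3: τ_5=2, arrival time A_5=14
draw d_6=2: τ_6=4, arrival time A_6=18
draw d_7=0: τ_7=5, arrival time A_7=23
N_t over t=0..7: 0:0 1:0 2:1 3:1 4:1 5:1 6:1 7:2


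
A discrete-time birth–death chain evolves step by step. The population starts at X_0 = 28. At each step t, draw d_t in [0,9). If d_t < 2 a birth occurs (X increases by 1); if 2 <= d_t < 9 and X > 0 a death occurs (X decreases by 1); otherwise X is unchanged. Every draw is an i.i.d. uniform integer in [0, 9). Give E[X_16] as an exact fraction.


172/9

X can drop by at most 1 per step and X_0 = 28 > T = 16, so X_t >= 28 − t >= 12 > 0 for every t <= 16: the floor at 0 (the 'and X > 0' condition) never binds. Hence X_16 = X_0 + Σ_{t<16} Y_t with i.i.d. increments Y_t = y(d_t) ∈ {+1, −1, 0}.
Outcome values over d=0..8: [1, 1, -1, -1, -1, -1, -1, -1, -1]
Σy = -5, Σy² = 9, M = 9
μ = -5/9 = -5/9,  σ² = 9/9 − (-5/9)² = 56/81
E[X_16] = 28 + 16·(-5/9) = 172/9


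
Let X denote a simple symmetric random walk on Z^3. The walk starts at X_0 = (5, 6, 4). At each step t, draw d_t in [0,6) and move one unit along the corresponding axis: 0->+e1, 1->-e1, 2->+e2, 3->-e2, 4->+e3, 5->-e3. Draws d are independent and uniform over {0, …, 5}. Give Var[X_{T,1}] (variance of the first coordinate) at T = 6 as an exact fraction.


2

Outcome values over d=0..5: [1, -1, 0, 0, 0, 0]
Σy = 0, Σy² = 2, M = 6
μ = 0/6 = 0,  σ² = 2/6 − (0)² = 1/3
Independent increments: Var[X_6] = 6·σ² = 6·(1/3) = 2


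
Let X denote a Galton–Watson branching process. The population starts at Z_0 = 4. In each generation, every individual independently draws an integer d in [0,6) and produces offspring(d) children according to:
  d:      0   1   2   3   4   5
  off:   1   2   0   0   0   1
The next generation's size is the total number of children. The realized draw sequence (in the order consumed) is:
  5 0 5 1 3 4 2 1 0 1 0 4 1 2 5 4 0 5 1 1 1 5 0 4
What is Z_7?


4

gen 0: Z_0=4, draws=[5, 0, 5, 1], offspring=[1, 1, 1, 2], Z_1=5
gen 1: Z_1=5, draws=[3, 4, 2, 1, 0], offspring=[0, 0, 0, 2, 1], Z_2=3
gen 2: Z_2=3, draws=[1, 0, 4], offspring=[2, 1, 0], Z_3=3
gen 3: Z_3=3, draws=[1, 2, 5], offspring=[2, 0, 1], Z_4=3
gen 4: Z_4=3, draws=[4, 0, 5], offspring=[0, 1, 1], Z_5=2
gen 5: Z_5=2, draws=[1, 1], offspring=[2, 2], Z_6=4
gen 6: Z_6=4, draws=[1, 5, 0, 4], offspring=[2, 1, 1, 0], Z_7=4


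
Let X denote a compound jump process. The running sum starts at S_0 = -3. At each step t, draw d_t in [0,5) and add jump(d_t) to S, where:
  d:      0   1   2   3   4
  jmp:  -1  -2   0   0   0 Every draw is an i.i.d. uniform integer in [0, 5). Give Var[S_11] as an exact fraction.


Outcome values over d=0..4: [-1, -2, 0, 0, 0]
Σy = -3, Σy² = 5, M = 5
μ = -3/5 = -3/5,  σ² = 5/5 − (-3/5)² = 16/25
Independent increments: Var[S_11] = 11·σ² = 11·(16/25) = 176/25

176/25


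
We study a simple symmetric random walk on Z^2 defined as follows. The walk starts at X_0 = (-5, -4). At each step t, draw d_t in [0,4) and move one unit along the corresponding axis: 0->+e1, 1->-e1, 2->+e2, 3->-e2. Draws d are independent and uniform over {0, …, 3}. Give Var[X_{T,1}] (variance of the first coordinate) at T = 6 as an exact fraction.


3

Outcome values over d=0..3: [1, -1, 0, 0]
Σy = 0, Σy² = 2, M = 4
μ = 0/4 = 0,  σ² = 2/4 − (0)² = 1/2
Independent increments: Var[X_6] = 6·σ² = 6·(1/2) = 3


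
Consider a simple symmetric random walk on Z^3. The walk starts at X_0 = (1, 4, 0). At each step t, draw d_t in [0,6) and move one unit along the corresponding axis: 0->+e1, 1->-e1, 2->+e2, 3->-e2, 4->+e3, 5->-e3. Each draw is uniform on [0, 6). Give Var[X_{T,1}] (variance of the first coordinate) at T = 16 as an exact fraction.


16/3

Outcome values over d=0..5: [1, -1, 0, 0, 0, 0]
Σy = 0, Σy² = 2, M = 6
μ = 0/6 = 0,  σ² = 2/6 − (0)² = 1/3
Independent increments: Var[X_16] = 16·σ² = 16·(1/3) = 16/3


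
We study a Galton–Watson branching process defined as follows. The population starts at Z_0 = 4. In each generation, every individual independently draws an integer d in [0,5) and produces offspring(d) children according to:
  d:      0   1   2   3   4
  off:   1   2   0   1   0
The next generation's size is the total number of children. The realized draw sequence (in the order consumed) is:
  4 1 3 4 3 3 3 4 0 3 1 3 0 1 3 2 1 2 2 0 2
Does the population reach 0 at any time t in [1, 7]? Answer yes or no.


no

gen 0: Z_0=4, draws=[4, 1, 3, 4], offspring=[0, 2, 1, 0], Z_1=3
gen 1: Z_1=3, draws=[3, 3, 3], offspring=[1, 1, 1], Z_2=3
gen 2: Z_2=3, draws=[4, 0, 3], offspring=[0, 1, 1], Z_3=2
gen 3: Z_3=2, draws=[1, 3], offspring=[2, 1], Z_4=3
gen 4: Z_4=3, draws=[0, 1, 3], offspring=[1, 2, 1], Z_5=4
gen 5: Z_5=4, draws=[2, 1, 2, 2], offspring=[0, 2, 0, 0], Z_6=2
gen 6: Z_6=2, draws=[0, 2], offspring=[1, 0], Z_7=1


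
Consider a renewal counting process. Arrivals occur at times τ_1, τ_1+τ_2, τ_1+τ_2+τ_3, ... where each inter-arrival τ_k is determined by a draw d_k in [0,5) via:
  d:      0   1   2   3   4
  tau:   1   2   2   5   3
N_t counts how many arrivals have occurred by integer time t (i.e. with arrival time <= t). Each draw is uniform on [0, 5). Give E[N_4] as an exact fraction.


Inter-arrival values over d=0..4: [1, 2, 2, 5, 3]
Each d has probability 1/5, so the pmf of τ is: f(1) = 1/5, f(2) = 2/5, f(3) = 1/5, f(5) = 1/5
Renewal equation for m(n) = E[N_n]: condition on τ_1 = k (if k <= n, one arrival plus a fresh copy on the remaining n−k steps): m(n) = F(n) + Σ_{k<=n} f(k)·m(n−k), where F(n) = P(τ <= n) and m(0) = 0
m(1) = F(1) = 1/5
m(2) = F(2) + f(1)·m(1) = 3/5 + 1/5·1/5 = 16/25
m(3) = F(3) + f(1)·m(2) + f(2)·m(1) = 4/5 + 1/5·16/25 + 2/5·1/5 = 126/125
m(4) = F(4) + f(1)·m(3) + f(2)·m(2) + f(3)·m(1) = 4/5 + 1/5·126/125 + 2/5·16/25 + 1/5·1/5 = 811/625
E[N_4] = m(4) = 811/625

811/625


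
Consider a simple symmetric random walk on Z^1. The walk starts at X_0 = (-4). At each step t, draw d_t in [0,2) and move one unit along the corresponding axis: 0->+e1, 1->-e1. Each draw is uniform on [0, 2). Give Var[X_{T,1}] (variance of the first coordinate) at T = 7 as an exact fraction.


Outcome values over d=0..1: [1, -1]
Σy = 0, Σy² = 2, M = 2
μ = 0/2 = 0,  σ² = 2/2 − (0)² = 1
Independent increments: Var[X_7] = 7·σ² = 7·(1) = 7

7


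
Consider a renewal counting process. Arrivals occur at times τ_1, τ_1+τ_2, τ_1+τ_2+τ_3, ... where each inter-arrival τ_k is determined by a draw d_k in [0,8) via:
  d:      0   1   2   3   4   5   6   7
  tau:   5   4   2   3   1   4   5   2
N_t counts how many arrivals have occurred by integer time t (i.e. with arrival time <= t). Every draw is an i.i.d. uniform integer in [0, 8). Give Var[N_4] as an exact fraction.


7717327/16777216

Inter-arrival values over d=0..7: [5, 4, 2, 3, 1, 4, 5, 2]
Each d has probability 1/8, so the pmf of τ is: f(1) = 1/8, f(2) = 1/4, f(3) = 1/8, f(4) = 1/4, f(5) = 1/4
Let p_n(j) = P(N_n = j), with p_0 = [1]. Condition on τ_1: p_n(0) = P(τ > n), and for j >= 1, p_n(j) = Σ_{k<=n} f(k)·p_{n−k}(j−1)
p_1 = [7/8, 1/8]  (j = 0..1)
p_2 = [5/8, 23/64, 1/64]  (j = 0..2)
p_3 = [1/2, 27/64, 39/512, 1/512]  (j = 0..3)
p_4 = [1/4, 37/64, 81/512, 55/4096, 1/4096]  (j = 0..4)
E[N_4] = Σ j·p_4(j) = 3833/4096;  E[N_4²] = Σ j²·p_4(j) = 5471/4096
Var[N_4] = 5471/4096 − (3833/4096)² = 7717327/16777216
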